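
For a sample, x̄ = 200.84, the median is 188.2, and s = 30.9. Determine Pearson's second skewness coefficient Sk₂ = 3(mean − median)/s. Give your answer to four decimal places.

1.2272

Sk₂ = 3(200.84 − 188.2) / 30.9 = 3 × 12.6400 / 30.9
    = 37.9200 / 30.9 ≈ 1.2272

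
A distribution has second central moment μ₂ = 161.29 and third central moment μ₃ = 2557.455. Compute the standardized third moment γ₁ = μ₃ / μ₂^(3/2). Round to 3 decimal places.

σ = √μ₂ = √161.29 = 12.70000
σ³ = μ₂^(3/2) = 2048.38300
γ₁ = μ₃/σ³ = 2557.455 / 2048.38300 ≈ 1.249

1.249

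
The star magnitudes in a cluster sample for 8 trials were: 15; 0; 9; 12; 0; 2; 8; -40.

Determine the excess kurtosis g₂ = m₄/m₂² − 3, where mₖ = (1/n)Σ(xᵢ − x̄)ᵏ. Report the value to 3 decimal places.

x̄ = 0.7500
Σ(xᵢ − x̄)² = 2113.5000 ⇒ m₂ = 264.18750
Σ(xᵢ − x̄)⁴ = 2822118.6563 ⇒ m₄ = 352764.83203
m₂² = 69795.03516
g₂ = m₄/m₂² − 3 = 5.05430 − 3 ≈ 2.054

2.054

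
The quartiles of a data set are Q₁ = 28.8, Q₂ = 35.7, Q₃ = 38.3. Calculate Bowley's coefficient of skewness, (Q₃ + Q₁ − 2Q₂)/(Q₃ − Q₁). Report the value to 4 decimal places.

-0.4526

numerator: Q₃ + Q₁ − 2Q₂ = 38.3 + 28.8 − 2×35.7 = -4.3000
denominator: Q₃ − Q₁ = 38.3 − 28.8 = 9.5000
Bowley skewness = -4.3000 / 9.5000 ≈ -0.4526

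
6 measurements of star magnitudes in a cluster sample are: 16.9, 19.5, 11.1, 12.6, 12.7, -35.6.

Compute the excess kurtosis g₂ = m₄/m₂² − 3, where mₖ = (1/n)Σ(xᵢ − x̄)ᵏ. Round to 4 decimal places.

1.0411

x̄ = 6.2000
Σ(xᵢ − x̄)² = 2145.8400 ⇒ m₂ = 357.64000
Σ(xᵢ − x̄)⁴ = 3101284.9140 ⇒ m₄ = 516880.81900
m₂² = 127906.36960
g₂ = m₄/m₂² − 3 = 4.04109 − 3 ≈ 1.0411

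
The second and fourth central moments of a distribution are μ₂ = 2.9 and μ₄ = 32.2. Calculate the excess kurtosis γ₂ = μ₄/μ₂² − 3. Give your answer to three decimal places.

0.829

μ₂² = 2.9² = 8.41000
μ₄/μ₂² = 32.2 / 8.41000 = 3.82878
γ₂ = 3.82878 − 3 ≈ 0.829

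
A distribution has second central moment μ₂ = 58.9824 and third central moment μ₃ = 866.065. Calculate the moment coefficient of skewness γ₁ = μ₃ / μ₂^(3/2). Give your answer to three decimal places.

σ = √μ₂ = √58.9824 = 7.68000
σ³ = μ₂^(3/2) = 452.98483
γ₁ = μ₃/σ³ = 866.065 / 452.98483 ≈ 1.912

1.912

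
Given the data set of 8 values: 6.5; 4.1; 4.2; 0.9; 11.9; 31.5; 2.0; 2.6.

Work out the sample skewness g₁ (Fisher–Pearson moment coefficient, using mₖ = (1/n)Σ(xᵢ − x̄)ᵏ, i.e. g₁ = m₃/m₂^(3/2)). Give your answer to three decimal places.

x̄ = (6.5 + 4.1 + 4.2 + 0.9 + 11.9 + 31.5 + 2.0 + 2.6) / 8 = 7.9625
deviations (xᵢ − x̄): -1.4625, -3.8625, -3.7625, -7.0625, 3.9375, 23.5375, -5.9625, -5.3625
Σ(xᵢ − x̄)² = 714.9188 ⇒ m₂ = 714.9188/8 = 89.36484
Σ(xᵢ − x̄)³ = 12268.6818 ⇒ m₃ = 12268.6818/8 = 1533.58522
m₂^(3/2) = 89.36484^(1.5) = 844.79250
g₁ = m₃ / m₂^(3/2) = 1533.58522 / 844.79250 ≈ 1.815

1.815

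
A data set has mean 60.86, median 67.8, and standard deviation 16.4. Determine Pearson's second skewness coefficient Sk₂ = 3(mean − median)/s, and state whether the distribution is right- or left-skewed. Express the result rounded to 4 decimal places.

-1.2695, left-skewed

Sk₂ = 3(60.86 − 67.8) / 16.4 = 3 × -6.9400 / 16.4
    = -20.8200 / 16.4 ≈ -1.2695
Sk₂ < 0 ⇒ mean < median ⇒ left-skewed (negative skew).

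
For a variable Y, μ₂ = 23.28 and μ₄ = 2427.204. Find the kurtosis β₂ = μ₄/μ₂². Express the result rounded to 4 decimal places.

μ₂² = 23.28² = 541.95840
μ₄/μ₂² = 2427.204 / 541.95840 = 4.47858
β₂ ≈ 4.4786

4.4786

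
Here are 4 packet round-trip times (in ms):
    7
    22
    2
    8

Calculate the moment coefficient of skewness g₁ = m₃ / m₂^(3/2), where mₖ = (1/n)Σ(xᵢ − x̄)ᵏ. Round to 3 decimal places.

x̄ = (7 + 22 + 2 + 8) / 4 = 9.7500
deviations (xᵢ − x̄): -2.7500, 12.2500, -7.7500, -1.7500
Σ(xᵢ − x̄)² = 220.7500 ⇒ m₂ = 220.7500/4 = 55.18750
Σ(xᵢ − x̄)³ = 1346.6250 ⇒ m₃ = 1346.6250/4 = 336.65625
m₂^(3/2) = 55.18750^(1.5) = 409.97850
g₁ = m₃ / m₂^(3/2) = 336.65625 / 409.97850 ≈ 0.821

0.821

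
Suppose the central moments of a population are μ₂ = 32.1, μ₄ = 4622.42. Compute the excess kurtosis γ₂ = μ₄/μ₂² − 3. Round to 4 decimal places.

μ₂² = 32.1² = 1030.41000
μ₄/μ₂² = 4622.42 / 1030.41000 = 4.48600
γ₂ = 4.48600 − 3 ≈ 1.4860

1.4860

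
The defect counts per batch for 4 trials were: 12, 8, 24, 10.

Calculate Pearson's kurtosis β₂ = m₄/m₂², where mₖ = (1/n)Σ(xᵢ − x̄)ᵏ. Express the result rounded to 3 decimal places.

2.202

x̄ = 13.5000
Σ(xᵢ − x̄)² = 155.0000 ⇒ m₂ = 38.75000
Σ(xᵢ − x̄)⁴ = 13225.2500 ⇒ m₄ = 3306.31250
m₂² = 1501.56250
β₂ = m₄/m₂² = 3306.31250 / 1501.56250 ≈ 2.202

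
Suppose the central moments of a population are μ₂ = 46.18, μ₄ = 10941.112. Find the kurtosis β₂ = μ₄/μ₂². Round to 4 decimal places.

μ₂² = 46.18² = 2132.59240
μ₄/μ₂² = 10941.112 / 2132.59240 = 5.13043
β₂ ≈ 5.1304

5.1304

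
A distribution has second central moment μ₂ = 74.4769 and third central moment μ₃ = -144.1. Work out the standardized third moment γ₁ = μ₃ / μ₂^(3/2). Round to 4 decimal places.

-0.2242

σ = √μ₂ = √74.4769 = 8.63000
σ³ = μ₂^(3/2) = 642.73565
γ₁ = μ₃/σ³ = -144.1 / 642.73565 ≈ -0.2242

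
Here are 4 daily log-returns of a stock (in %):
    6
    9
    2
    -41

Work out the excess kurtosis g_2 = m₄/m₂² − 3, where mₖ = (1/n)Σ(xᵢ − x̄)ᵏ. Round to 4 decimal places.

-0.7067

x̄ = -6.0000
Σ(xᵢ − x̄)² = 1658.0000 ⇒ m₂ = 414.50000
Σ(xᵢ − x̄)⁴ = 1576082.0000 ⇒ m₄ = 394020.50000
m₂² = 171810.25000
g_2 = m₄/m₂² − 3 = 2.29335 − 3 ≈ -0.7067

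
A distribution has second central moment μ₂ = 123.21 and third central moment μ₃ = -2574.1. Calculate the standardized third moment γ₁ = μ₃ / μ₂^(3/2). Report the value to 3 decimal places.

σ = √μ₂ = √123.21 = 11.10000
σ³ = μ₂^(3/2) = 1367.63100
γ₁ = μ₃/σ³ = -2574.1 / 1367.63100 ≈ -1.882

-1.882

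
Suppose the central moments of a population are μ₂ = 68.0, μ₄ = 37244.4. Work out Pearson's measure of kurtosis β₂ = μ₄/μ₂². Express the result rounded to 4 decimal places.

μ₂² = 68.0² = 4624.00000
μ₄/μ₂² = 37244.4 / 4624.00000 = 8.05458
β₂ ≈ 8.0546

8.0546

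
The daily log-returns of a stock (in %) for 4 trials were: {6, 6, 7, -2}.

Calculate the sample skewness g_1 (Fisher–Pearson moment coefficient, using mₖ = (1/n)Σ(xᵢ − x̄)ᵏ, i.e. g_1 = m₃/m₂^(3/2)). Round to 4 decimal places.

-1.1100

x̄ = (6 + 6 + 7 - 2) / 4 = 4.2500
deviations (xᵢ − x̄): 1.7500, 1.7500, 2.7500, -6.2500
Σ(xᵢ − x̄)² = 52.7500 ⇒ m₂ = 52.7500/4 = 13.18750
Σ(xᵢ − x̄)³ = -212.6250 ⇒ m₃ = -212.6250/4 = -53.15625
m₂^(3/2) = 13.18750^(1.5) = 47.88988
g_1 = m₃ / m₂^(3/2) = -53.15625 / 47.88988 ≈ -1.1100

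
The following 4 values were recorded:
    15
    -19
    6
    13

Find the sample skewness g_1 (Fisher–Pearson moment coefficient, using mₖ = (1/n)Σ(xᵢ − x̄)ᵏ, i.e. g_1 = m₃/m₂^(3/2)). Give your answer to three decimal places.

x̄ = (15 - 19 + 6 + 13) / 4 = 3.7500
deviations (xᵢ − x̄): 11.2500, -22.7500, 2.2500, 9.2500
Σ(xᵢ − x̄)² = 734.7500 ⇒ m₂ = 734.7500/4 = 183.68750
Σ(xᵢ − x̄)³ = -9547.8750 ⇒ m₃ = -9547.8750/4 = -2386.96875
m₂^(3/2) = 183.68750^(1.5) = 2489.54170
g_1 = m₃ / m₂^(3/2) = -2386.96875 / 2489.54170 ≈ -0.959

-0.959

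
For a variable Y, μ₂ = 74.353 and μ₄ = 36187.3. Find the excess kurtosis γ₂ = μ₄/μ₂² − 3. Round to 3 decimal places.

μ₂² = 74.353² = 5528.36861
μ₄/μ₂² = 36187.3 / 5528.36861 = 6.54575
γ₂ = 6.54575 − 3 ≈ 3.546

3.546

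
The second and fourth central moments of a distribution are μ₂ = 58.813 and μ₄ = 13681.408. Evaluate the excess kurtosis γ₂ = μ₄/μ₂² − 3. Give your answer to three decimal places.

μ₂² = 58.813² = 3458.96897
μ₄/μ₂² = 13681.408 / 3458.96897 = 3.95534
γ₂ = 3.95534 − 3 ≈ 0.955

0.955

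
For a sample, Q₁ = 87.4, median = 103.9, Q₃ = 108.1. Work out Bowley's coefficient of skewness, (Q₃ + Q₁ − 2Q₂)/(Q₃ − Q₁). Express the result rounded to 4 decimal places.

-0.5942

numerator: Q₃ + Q₁ − 2Q₂ = 108.1 + 87.4 − 2×103.9 = -12.3000
denominator: Q₃ − Q₁ = 108.1 − 87.4 = 20.7000
Bowley skewness = -12.3000 / 20.7000 ≈ -0.5942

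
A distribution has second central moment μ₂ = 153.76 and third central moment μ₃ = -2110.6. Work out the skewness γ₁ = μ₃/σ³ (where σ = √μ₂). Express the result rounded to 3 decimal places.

-1.107

σ = √μ₂ = √153.76 = 12.40000
σ³ = μ₂^(3/2) = 1906.62400
γ₁ = μ₃/σ³ = -2110.6 / 1906.62400 ≈ -1.107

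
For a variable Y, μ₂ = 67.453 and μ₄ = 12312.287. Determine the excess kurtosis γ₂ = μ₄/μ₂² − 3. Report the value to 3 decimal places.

μ₂² = 67.453² = 4549.90721
μ₄/μ₂² = 12312.287 / 4549.90721 = 2.70605
γ₂ = 2.70605 − 3 ≈ -0.294

-0.294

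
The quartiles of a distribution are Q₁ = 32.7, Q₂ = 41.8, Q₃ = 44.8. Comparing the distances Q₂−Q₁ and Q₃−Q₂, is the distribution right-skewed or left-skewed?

left-skewed

Q₂ − Q₁ = 9.1;  Q₃ − Q₂ = 3.0
Q₂ − Q₁ > Q₃ − Q₂ ⇒ the lower half is more spread out ⇒ left-skewed.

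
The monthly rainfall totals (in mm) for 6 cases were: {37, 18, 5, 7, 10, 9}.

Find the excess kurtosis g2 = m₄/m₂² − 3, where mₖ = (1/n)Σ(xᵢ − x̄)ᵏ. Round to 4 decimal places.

0.2338

x̄ = 14.3333
Σ(xᵢ − x̄)² = 715.3333 ⇒ m₂ = 119.22222
Σ(xᵢ − x̄)⁴ = 275790.4444 ⇒ m₄ = 45965.07407
m₂² = 14213.93827
g2 = m₄/m₂² − 3 = 3.23380 − 3 ≈ 0.2338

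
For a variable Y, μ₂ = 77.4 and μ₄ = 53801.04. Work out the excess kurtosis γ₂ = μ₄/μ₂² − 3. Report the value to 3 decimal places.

5.981

μ₂² = 77.4² = 5990.76000
μ₄/μ₂² = 53801.04 / 5990.76000 = 8.98067
γ₂ = 8.98067 − 3 ≈ 5.981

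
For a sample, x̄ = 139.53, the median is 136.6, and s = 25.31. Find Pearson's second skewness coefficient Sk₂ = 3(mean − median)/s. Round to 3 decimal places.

0.347

Sk₂ = 3(139.53 − 136.6) / 25.31 = 3 × 2.9300 / 25.31
    = 8.7900 / 25.31 ≈ 0.347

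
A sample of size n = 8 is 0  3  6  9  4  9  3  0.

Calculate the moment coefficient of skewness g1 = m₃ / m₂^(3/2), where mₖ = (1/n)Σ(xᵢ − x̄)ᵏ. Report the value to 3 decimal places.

x̄ = (0 + 3 + 6 + 9 + 4 + 9 + 3 + 0) / 8 = 4.2500
deviations (xᵢ − x̄): -4.2500, -1.2500, 1.7500, 4.7500, -0.2500, 4.7500, -1.2500, -4.2500
Σ(xᵢ − x̄)² = 87.5000 ⇒ m₂ = 87.5000/8 = 10.93750
Σ(xᵢ − x̄)³ = 62.2500 ⇒ m₃ = 62.2500/8 = 7.78125
m₂^(3/2) = 10.93750^(1.5) = 36.17238
g1 = m₃ / m₂^(3/2) = 7.78125 / 36.17238 ≈ 0.215

0.215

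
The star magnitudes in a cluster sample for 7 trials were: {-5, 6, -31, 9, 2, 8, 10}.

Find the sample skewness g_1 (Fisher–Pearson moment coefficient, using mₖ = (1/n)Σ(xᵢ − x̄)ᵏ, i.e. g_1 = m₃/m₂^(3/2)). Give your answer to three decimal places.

-1.571

x̄ = (-5 + 6 - 31 + 9 + 2 + 8 + 10) / 7 = -0.1429
deviations (xᵢ − x̄): -4.8571, 6.1429, -30.8571, 9.1429, 2.1429, 8.1429, 10.1429
Σ(xᵢ − x̄)² = 1270.8571 ⇒ m₂ = 1270.8571/7 = 181.55102
Σ(xᵢ − x̄)³ = -26906.3265 ⇒ m₃ = -26906.3265/7 = -3843.76093
m₂^(3/2) = 181.55102^(1.5) = 2446.23424
g_1 = m₃ / m₂^(3/2) = -3843.76093 / 2446.23424 ≈ -1.571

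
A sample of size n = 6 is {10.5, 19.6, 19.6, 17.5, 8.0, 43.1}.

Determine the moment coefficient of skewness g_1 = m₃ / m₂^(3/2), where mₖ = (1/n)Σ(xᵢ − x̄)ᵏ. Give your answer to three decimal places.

1.181

x̄ = (10.5 + 19.6 + 19.6 + 17.5 + 8.0 + 43.1) / 6 = 19.7167
deviations (xᵢ − x̄): -9.2167, -0.1167, -0.1167, -2.2167, -11.7167, 23.3833
Σ(xᵢ − x̄)² = 773.9483 ⇒ m₂ = 773.9483/6 = 128.99139
Σ(xᵢ − x̄)³ = 10383.2556 ⇒ m₃ = 10383.2556/6 = 1730.54259
m₂^(3/2) = 128.99139^(1.5) = 1465.01165
g_1 = m₃ / m₂^(3/2) = 1730.54259 / 1465.01165 ≈ 1.181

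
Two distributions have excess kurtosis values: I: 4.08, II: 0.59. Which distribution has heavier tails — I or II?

I

Higher excess kurtosis ⇒ heavier tails relative to the normal distribution.
4.08 vs 0.59: the larger is 4.08, so I has heavier tails.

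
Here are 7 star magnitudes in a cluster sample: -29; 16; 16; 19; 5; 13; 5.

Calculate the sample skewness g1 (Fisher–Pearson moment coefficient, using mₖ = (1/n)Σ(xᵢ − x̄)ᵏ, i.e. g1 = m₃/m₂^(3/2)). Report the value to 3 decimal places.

-1.606

x̄ = (-29 + 16 + 16 + 19 + 5 + 13 + 5) / 7 = 6.4286
deviations (xᵢ − x̄): -35.4286, 9.5714, 9.5714, 12.5714, -1.4286, 6.5714, -1.4286
Σ(xᵢ − x̄)² = 1643.7143 ⇒ m₂ = 1643.7143/7 = 234.81633
Σ(xᵢ − x̄)³ = -40450.8980 ⇒ m₃ = -40450.8980/7 = -5778.69971
m₂^(3/2) = 234.81633^(1.5) = 3598.25912
g1 = m₃ / m₂^(3/2) = -5778.69971 / 3598.25912 ≈ -1.606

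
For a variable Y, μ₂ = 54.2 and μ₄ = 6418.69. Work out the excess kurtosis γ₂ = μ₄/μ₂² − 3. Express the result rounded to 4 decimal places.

-0.8150

μ₂² = 54.2² = 2937.64000
μ₄/μ₂² = 6418.69 / 2937.64000 = 2.18498
γ₂ = 2.18498 − 3 ≈ -0.8150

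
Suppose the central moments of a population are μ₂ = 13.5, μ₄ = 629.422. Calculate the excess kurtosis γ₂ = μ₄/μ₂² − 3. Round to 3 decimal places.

μ₂² = 13.5² = 182.25000
μ₄/μ₂² = 629.422 / 182.25000 = 3.45362
γ₂ = 3.45362 − 3 ≈ 0.454

0.454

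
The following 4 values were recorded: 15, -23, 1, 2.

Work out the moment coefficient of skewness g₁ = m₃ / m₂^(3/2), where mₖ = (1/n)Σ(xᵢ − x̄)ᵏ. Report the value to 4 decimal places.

-0.5764

x̄ = (15 - 23 + 1 + 2) / 4 = -1.2500
deviations (xᵢ − x̄): 16.2500, -21.7500, 2.2500, 3.2500
Σ(xᵢ − x̄)² = 752.7500 ⇒ m₂ = 752.7500/4 = 188.18750
Σ(xᵢ − x̄)³ = -5952.3750 ⇒ m₃ = -5952.3750/4 = -1488.09375
m₂^(3/2) = 188.18750^(1.5) = 2581.58340
g₁ = m₃ / m₂^(3/2) = -1488.09375 / 2581.58340 ≈ -0.5764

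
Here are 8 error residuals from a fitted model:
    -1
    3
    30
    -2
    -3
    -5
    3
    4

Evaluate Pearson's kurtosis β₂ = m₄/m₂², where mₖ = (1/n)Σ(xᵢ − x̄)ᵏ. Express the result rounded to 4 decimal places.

5.2345

x̄ = 3.6250
Σ(xᵢ − x̄)² = 867.8750 ⇒ m₂ = 108.48438
Σ(xᵢ − x̄)⁴ = 492835.2441 ⇒ m₄ = 61604.40552
m₂² = 11768.85962
β₂ = m₄/m₂² = 61604.40552 / 11768.85962 ≈ 5.2345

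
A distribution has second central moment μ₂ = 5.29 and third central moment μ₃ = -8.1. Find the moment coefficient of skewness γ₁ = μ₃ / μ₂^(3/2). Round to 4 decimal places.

-0.6657

σ = √μ₂ = √5.29 = 2.30000
σ³ = μ₂^(3/2) = 12.16700
γ₁ = μ₃/σ³ = -8.1 / 12.16700 ≈ -0.6657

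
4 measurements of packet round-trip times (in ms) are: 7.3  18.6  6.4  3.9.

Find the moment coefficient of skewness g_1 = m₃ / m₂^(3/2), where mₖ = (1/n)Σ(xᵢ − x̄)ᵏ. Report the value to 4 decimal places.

0.9833

x̄ = (7.3 + 18.6 + 6.4 + 3.9) / 4 = 9.0500
deviations (xᵢ − x̄): -1.7500, 9.5500, -2.6500, -5.1500
Σ(xᵢ − x̄)² = 127.8100 ⇒ m₂ = 127.8100/4 = 31.95250
Σ(xᵢ − x̄)³ = 710.4240 ⇒ m₃ = 710.4240/4 = 177.60600
m₂^(3/2) = 31.95250^(1.5) = 180.61643
g_1 = m₃ / m₂^(3/2) = 177.60600 / 180.61643 ≈ 0.9833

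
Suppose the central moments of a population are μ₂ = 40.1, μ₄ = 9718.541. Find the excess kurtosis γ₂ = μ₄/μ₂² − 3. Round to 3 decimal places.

3.044

μ₂² = 40.1² = 1608.01000
μ₄/μ₂² = 9718.541 / 1608.01000 = 6.04383
γ₂ = 6.04383 − 3 ≈ 3.044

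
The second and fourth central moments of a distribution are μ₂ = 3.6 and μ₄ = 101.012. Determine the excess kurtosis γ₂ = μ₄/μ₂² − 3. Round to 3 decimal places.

μ₂² = 3.6² = 12.96000
μ₄/μ₂² = 101.012 / 12.96000 = 7.79414
γ₂ = 7.79414 − 3 ≈ 4.794

4.794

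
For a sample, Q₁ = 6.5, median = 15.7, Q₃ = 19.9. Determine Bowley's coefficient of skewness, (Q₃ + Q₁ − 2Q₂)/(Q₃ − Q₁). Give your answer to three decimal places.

-0.373

numerator: Q₃ + Q₁ − 2Q₂ = 19.9 + 6.5 − 2×15.7 = -5.0000
denominator: Q₃ − Q₁ = 19.9 − 6.5 = 13.4000
Bowley skewness = -5.0000 / 13.4000 ≈ -0.373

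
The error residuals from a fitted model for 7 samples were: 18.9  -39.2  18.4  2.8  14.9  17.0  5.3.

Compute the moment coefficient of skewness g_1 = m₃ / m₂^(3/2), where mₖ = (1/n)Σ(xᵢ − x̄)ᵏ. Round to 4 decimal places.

-1.6630

x̄ = (18.9 - 39.2 + 18.4 + 2.8 + 14.9 + 17.0 + 5.3) / 7 = 5.4429
deviations (xᵢ − x̄): 13.4571, -44.6429, 12.9571, -2.6429, 9.4571, 11.5571, -0.1429
Σ(xᵢ − x̄)² = 2571.9771 ⇒ m₂ = 2571.9771/7 = 367.42531
Σ(xᵢ − x̄)³ = -81989.1503 ⇒ m₃ = -81989.1503/7 = -11712.73576
m₂^(3/2) = 367.42531^(1.5) = 7042.93365
g_1 = m₃ / m₂^(3/2) = -11712.73576 / 7042.93365 ≈ -1.6630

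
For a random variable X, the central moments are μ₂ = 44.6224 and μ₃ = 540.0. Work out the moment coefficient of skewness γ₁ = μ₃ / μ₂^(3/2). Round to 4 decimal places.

σ = √μ₂ = √44.6224 = 6.68000
σ³ = μ₂^(3/2) = 298.07763
γ₁ = μ₃/σ³ = 540.0 / 298.07763 ≈ 1.8116

1.8116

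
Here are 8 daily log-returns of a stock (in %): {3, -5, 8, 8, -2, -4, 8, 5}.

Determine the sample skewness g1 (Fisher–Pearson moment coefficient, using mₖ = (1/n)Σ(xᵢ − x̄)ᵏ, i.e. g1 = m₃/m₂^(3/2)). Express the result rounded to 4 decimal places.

x̄ = (3 - 5 + 8 + 8 - 2 - 4 + 8 + 5) / 8 = 2.6250
deviations (xᵢ − x̄): 0.3750, -7.6250, 5.3750, 5.3750, -4.6250, -6.6250, 5.3750, 2.3750
Σ(xᵢ − x̄)² = 215.8750 ⇒ m₂ = 215.8750/8 = 26.98438
Σ(xᵢ − x̄)³ = -353.7188 ⇒ m₃ = -353.7188/8 = -44.21484
m₂^(3/2) = 26.98438^(1.5) = 140.17435
g1 = m₃ / m₂^(3/2) = -44.21484 / 140.17435 ≈ -0.3154

-0.3154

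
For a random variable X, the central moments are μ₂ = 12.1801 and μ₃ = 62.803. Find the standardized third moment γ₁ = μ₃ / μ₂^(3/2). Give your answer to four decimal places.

σ = √μ₂ = √12.1801 = 3.49000
σ³ = μ₂^(3/2) = 42.50855
γ₁ = μ₃/σ³ = 62.803 / 42.50855 ≈ 1.4774

1.4774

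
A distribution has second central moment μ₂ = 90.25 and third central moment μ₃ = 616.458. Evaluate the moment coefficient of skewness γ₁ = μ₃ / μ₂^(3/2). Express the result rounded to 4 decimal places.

σ = √μ₂ = √90.25 = 9.50000
σ³ = μ₂^(3/2) = 857.37500
γ₁ = μ₃/σ³ = 616.458 / 857.37500 ≈ 0.7190

0.7190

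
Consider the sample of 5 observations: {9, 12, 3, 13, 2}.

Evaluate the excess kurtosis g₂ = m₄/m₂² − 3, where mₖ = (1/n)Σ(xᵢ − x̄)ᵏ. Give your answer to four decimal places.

-1.7193

x̄ = 7.8000
Σ(xᵢ − x̄)² = 102.8000 ⇒ m₂ = 20.56000
Σ(xᵢ − x̄)⁴ = 2706.8960 ⇒ m₄ = 541.37920
m₂² = 422.71360
g₂ = m₄/m₂² − 3 = 1.28072 − 3 ≈ -1.7193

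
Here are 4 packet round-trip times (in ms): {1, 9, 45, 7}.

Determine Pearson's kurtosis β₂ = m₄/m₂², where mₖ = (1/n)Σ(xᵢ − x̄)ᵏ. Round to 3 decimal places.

x̄ = 15.5000
Σ(xᵢ − x̄)² = 1195.0000 ⇒ m₂ = 298.75000
Σ(xᵢ − x̄)⁴ = 808545.2500 ⇒ m₄ = 202136.31250
m₂² = 89251.56250
β₂ = m₄/m₂² = 202136.31250 / 89251.56250 ≈ 2.265

2.265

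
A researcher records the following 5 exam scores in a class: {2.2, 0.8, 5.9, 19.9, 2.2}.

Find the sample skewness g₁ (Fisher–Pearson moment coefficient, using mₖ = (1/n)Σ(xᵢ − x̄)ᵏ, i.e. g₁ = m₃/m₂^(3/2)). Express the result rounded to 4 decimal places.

1.3013

x̄ = (2.2 + 0.8 + 5.9 + 19.9 + 2.2) / 5 = 6.2000
deviations (xᵢ − x̄): -4.0000, -5.4000, -0.3000, 13.7000, -4.0000
Σ(xᵢ − x̄)² = 248.9400 ⇒ m₂ = 248.9400/5 = 49.78800
Σ(xᵢ − x̄)³ = 2285.8620 ⇒ m₃ = 2285.8620/5 = 457.17240
m₂^(3/2) = 49.78800^(1.5) = 351.30718
g₁ = m₃ / m₂^(3/2) = 457.17240 / 351.30718 ≈ 1.3013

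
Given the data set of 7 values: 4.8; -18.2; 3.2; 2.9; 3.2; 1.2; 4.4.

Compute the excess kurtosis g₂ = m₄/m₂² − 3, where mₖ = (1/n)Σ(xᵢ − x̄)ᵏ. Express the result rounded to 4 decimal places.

x̄ = 0.2143
Σ(xᵢ − x̄)² = 403.6486 ⇒ m₂ = 57.66408
Σ(xᵢ − x̄)⁴ = 115940.3356 ⇒ m₄ = 16562.90508
m₂² = 3325.14631
g₂ = m₄/m₂² − 3 = 4.98111 − 3 ≈ 1.9811

1.9811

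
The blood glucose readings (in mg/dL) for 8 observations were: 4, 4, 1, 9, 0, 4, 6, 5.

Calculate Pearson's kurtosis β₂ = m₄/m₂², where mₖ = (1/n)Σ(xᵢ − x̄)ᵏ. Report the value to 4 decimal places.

x̄ = 4.1250
Σ(xᵢ − x̄)² = 54.8750 ⇒ m₂ = 6.85938
Σ(xᵢ − x̄)⁴ = 962.6504 ⇒ m₄ = 120.33130
m₂² = 47.05103
β₂ = m₄/m₂² = 120.33130 / 47.05103 ≈ 2.5575

2.5575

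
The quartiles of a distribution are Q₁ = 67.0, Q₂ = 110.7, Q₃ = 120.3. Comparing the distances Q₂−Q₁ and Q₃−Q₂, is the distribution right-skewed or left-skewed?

Q₂ − Q₁ = 43.7;  Q₃ − Q₂ = 9.6
Q₂ − Q₁ > Q₃ − Q₂ ⇒ the lower half is more spread out ⇒ left-skewed.

left-skewed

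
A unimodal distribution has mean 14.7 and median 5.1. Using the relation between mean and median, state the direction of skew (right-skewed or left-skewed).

right-skewed

mean − median = 14.7 − 5.1 = 9.6
mean > median ⇒ the longer tail is on the right ⇒ right-skewed (positively skewed).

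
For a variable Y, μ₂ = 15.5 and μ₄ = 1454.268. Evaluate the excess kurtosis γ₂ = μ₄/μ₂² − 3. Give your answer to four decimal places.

3.0531

μ₂² = 15.5² = 240.25000
μ₄/μ₂² = 1454.268 / 240.25000 = 6.05314
γ₂ = 6.05314 − 3 ≈ 3.0531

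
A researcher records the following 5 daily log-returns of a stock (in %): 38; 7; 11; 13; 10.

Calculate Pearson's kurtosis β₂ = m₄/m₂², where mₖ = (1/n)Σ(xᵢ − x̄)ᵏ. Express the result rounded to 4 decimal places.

3.1096

x̄ = 15.8000
Σ(xᵢ − x̄)² = 634.8000 ⇒ m₂ = 126.96000
Σ(xᵢ − x̄)⁴ = 250612.1760 ⇒ m₄ = 50122.43520
m₂² = 16118.84160
β₂ = m₄/m₂² = 50122.43520 / 16118.84160 ≈ 3.1096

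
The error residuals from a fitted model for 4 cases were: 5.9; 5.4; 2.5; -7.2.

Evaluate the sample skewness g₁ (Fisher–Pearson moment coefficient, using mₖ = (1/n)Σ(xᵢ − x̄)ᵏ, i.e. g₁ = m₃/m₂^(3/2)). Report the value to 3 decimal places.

x̄ = (5.9 + 5.4 + 2.5 - 7.2) / 4 = 1.6500
deviations (xᵢ − x̄): 4.2500, 3.7500, 0.8500, -8.8500
Σ(xᵢ − x̄)² = 111.1700 ⇒ m₂ = 111.1700/4 = 27.79250
Σ(xᵢ − x̄)³ = -563.0400 ⇒ m₃ = -563.0400/4 = -140.76000
m₂^(3/2) = 27.79250^(1.5) = 146.51815
g₁ = m₃ / m₂^(3/2) = -140.76000 / 146.51815 ≈ -0.961

-0.961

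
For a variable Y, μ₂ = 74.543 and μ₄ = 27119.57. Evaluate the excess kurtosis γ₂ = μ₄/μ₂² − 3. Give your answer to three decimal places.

1.881

μ₂² = 74.543² = 5556.65885
μ₄/μ₂² = 27119.57 / 5556.65885 = 4.88055
γ₂ = 4.88055 − 3 ≈ 1.881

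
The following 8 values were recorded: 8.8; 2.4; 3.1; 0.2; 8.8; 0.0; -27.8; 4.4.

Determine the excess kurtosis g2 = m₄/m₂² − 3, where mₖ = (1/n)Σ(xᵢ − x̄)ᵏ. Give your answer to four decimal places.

2.2572

x̄ = -0.0125
Σ(xᵢ − x̄)² = 962.4888 ⇒ m₂ = 120.31109
Σ(xᵢ − x̄)⁴ = 608777.1560 ⇒ m₄ = 76097.14450
m₂² = 14474.75928
g2 = m₄/m₂² − 3 = 5.25723 − 3 ≈ 2.2572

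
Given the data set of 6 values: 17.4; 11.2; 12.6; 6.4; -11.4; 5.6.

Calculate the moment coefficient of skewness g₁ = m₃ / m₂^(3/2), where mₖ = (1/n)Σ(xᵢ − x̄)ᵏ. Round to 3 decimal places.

x̄ = (17.4 + 11.2 + 12.6 + 6.4 - 11.4 + 5.6) / 6 = 6.9667
deviations (xᵢ − x̄): 10.4333, 4.2333, 5.6333, -0.5667, -18.3667, -1.3667
Σ(xᵢ − x̄)² = 498.0333 ⇒ m₂ = 498.0333/6 = 83.00556
Σ(xᵢ − x̄)³ = -4808.0924 ⇒ m₃ = -4808.0924/6 = -801.34874
m₂^(3/2) = 83.00556^(1.5) = 756.24191
g₁ = m₃ / m₂^(3/2) = -801.34874 / 756.24191 ≈ -1.060

-1.060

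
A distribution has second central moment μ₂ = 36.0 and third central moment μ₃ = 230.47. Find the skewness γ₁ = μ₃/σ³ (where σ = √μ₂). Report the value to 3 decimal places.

σ = √μ₂ = √36.0 = 6.00000
σ³ = μ₂^(3/2) = 216.00000
γ₁ = μ₃/σ³ = 230.47 / 216.00000 ≈ 1.067

1.067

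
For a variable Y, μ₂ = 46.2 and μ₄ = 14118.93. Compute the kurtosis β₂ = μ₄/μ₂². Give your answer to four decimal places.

μ₂² = 46.2² = 2134.44000
μ₄/μ₂² = 14118.93 / 2134.44000 = 6.61482
β₂ ≈ 6.6148

6.6148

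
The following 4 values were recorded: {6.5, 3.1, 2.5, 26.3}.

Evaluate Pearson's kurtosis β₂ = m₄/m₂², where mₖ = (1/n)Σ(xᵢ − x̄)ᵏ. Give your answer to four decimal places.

2.2631

x̄ = 9.6000
Σ(xᵢ − x̄)² = 381.1600 ⇒ m₂ = 95.29000
Σ(xᵢ − x̄)⁴ = 82198.2148 ⇒ m₄ = 20549.55370
m₂² = 9080.18410
β₂ = m₄/m₂² = 20549.55370 / 9080.18410 ≈ 2.2631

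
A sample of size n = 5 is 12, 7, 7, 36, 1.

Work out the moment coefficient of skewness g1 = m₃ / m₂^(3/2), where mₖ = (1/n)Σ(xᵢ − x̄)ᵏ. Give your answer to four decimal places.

1.1982

x̄ = (12 + 7 + 7 + 36 + 1) / 5 = 12.6000
deviations (xᵢ − x̄): -0.6000, -5.6000, -5.6000, 23.4000, -11.6000
Σ(xᵢ − x̄)² = 745.2000 ⇒ m₂ = 745.2000/5 = 149.04000
Σ(xᵢ − x̄)³ = 10900.5600 ⇒ m₃ = 10900.5600/5 = 2180.11200
m₂^(3/2) = 149.04000^(1.5) = 1819.50923
g1 = m₃ / m₂^(3/2) = 2180.11200 / 1819.50923 ≈ 1.1982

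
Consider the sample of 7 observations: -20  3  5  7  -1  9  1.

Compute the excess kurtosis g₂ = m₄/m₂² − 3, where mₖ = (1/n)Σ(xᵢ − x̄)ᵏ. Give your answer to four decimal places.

1.1031

x̄ = 0.5714
Σ(xᵢ − x̄)² = 563.7143 ⇒ m₂ = 80.53061
Σ(xᵢ − x̄)⁴ = 186264.6589 ⇒ m₄ = 26609.23698
m₂² = 6485.17951
g₂ = m₄/m₂² − 3 = 4.10308 − 3 ≈ 1.1031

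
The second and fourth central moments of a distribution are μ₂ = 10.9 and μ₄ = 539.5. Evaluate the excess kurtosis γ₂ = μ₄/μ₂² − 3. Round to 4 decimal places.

1.5409

μ₂² = 10.9² = 118.81000
μ₄/μ₂² = 539.5 / 118.81000 = 4.54086
γ₂ = 4.54086 − 3 ≈ 1.5409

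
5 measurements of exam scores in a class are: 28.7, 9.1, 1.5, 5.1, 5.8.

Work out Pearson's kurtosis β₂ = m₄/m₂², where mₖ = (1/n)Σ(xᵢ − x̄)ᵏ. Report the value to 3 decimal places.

2.956

x̄ = 10.0400
Σ(xᵢ − x̄)² = 464.3920 ⇒ m₂ = 92.87840
Σ(xᵢ − x̄)⁴ = 127478.7047 ⇒ m₄ = 25495.74094
m₂² = 8626.39719
β₂ = m₄/m₂² = 25495.74094 / 8626.39719 ≈ 2.956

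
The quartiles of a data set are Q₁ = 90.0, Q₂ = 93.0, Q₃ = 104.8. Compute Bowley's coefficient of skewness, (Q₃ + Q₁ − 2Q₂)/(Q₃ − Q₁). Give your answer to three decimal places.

0.595

numerator: Q₃ + Q₁ − 2Q₂ = 104.8 + 90.0 − 2×93.0 = 8.8000
denominator: Q₃ − Q₁ = 104.8 − 90.0 = 14.8000
Bowley skewness = 8.8000 / 14.8000 ≈ 0.595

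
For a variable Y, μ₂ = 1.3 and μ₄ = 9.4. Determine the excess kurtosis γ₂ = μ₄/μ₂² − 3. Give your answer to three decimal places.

2.562

μ₂² = 1.3² = 1.69000
μ₄/μ₂² = 9.4 / 1.69000 = 5.56213
γ₂ = 5.56213 − 3 ≈ 2.562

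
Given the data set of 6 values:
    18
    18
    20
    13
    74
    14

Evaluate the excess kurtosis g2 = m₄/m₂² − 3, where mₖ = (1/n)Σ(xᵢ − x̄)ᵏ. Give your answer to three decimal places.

1.110

x̄ = 26.1667
Σ(xᵢ − x̄)² = 2780.8333 ⇒ m₂ = 463.47222
Σ(xᵢ − x̄)⁴ = 5297379.8194 ⇒ m₄ = 882896.63657
m₂² = 214806.50077
g2 = m₄/m₂² − 3 = 4.11020 − 3 ≈ 1.110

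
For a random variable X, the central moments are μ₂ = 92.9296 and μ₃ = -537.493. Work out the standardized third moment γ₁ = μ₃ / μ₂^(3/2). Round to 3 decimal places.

σ = √μ₂ = √92.9296 = 9.64000
σ³ = μ₂^(3/2) = 895.84134
γ₁ = μ₃/σ³ = -537.493 / 895.84134 ≈ -0.600

-0.600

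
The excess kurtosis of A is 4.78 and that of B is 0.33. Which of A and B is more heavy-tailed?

Higher excess kurtosis ⇒ heavier tails relative to the normal distribution.
4.78 vs 0.33: the larger is 4.78, so A has heavier tails.

A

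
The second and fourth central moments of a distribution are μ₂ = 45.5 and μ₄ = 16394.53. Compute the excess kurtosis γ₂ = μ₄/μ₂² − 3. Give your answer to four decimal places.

4.9191

μ₂² = 45.5² = 2070.25000
μ₄/μ₂² = 16394.53 / 2070.25000 = 7.91911
γ₂ = 7.91911 − 3 ≈ 4.9191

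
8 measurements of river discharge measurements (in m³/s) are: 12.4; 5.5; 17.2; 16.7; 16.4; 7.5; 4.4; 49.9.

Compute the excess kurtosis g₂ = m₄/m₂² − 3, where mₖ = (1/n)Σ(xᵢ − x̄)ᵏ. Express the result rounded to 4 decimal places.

1.8205

x̄ = 16.2500
Σ(xᵢ − x̄)² = 1480.8200 ⇒ m₂ = 185.10250
Σ(xᵢ − x̄)⁴ = 1321309.7928 ⇒ m₄ = 165163.72411
m₂² = 34262.93551
g₂ = m₄/m₂² − 3 = 4.82048 − 3 ≈ 1.8205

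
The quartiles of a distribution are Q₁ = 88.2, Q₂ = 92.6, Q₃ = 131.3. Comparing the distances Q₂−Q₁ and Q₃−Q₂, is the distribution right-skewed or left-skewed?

right-skewed

Q₂ − Q₁ = 4.4;  Q₃ − Q₂ = 38.7
Q₃ − Q₂ > Q₂ − Q₁ ⇒ the upper half is more spread out ⇒ right-skewed.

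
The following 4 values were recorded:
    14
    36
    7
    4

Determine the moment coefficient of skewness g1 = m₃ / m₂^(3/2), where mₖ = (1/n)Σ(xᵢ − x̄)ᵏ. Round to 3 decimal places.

0.885

x̄ = (14 + 36 + 7 + 4) / 4 = 15.2500
deviations (xᵢ − x̄): -1.2500, 20.7500, -8.2500, -11.2500
Σ(xᵢ − x̄)² = 626.7500 ⇒ m₂ = 626.7500/4 = 156.68750
Σ(xᵢ − x̄)³ = 6946.8750 ⇒ m₃ = 6946.8750/4 = 1736.71875
m₂^(3/2) = 156.68750^(1.5) = 1961.33386
g1 = m₃ / m₂^(3/2) = 1736.71875 / 1961.33386 ≈ 0.885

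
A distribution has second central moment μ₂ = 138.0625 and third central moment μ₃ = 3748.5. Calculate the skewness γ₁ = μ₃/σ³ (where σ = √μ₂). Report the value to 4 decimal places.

2.3107

σ = √μ₂ = √138.0625 = 11.75000
σ³ = μ₂^(3/2) = 1622.23438
γ₁ = μ₃/σ³ = 3748.5 / 1622.23438 ≈ 2.3107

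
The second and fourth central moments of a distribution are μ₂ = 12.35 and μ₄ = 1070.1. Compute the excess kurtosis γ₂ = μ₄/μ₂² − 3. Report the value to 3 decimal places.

μ₂² = 12.35² = 152.52250
μ₄/μ₂² = 1070.1 / 152.52250 = 7.01601
γ₂ = 7.01601 − 3 ≈ 4.016

4.016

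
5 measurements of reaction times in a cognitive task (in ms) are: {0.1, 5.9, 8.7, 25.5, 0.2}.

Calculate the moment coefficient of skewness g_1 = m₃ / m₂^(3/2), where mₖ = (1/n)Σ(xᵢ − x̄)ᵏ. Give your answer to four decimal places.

1.0568

x̄ = (0.1 + 5.9 + 8.7 + 25.5 + 0.2) / 5 = 8.0800
deviations (xᵢ − x̄): -7.9800, -2.1800, 0.6200, 17.4200, -7.8800
Σ(xᵢ − x̄)² = 434.3680 ⇒ m₂ = 434.3680/5 = 86.87360
Σ(xᵢ − x̄)³ = 4278.6151 ⇒ m₃ = 4278.6151/5 = 855.72302
m₂^(3/2) = 86.87360^(1.5) = 809.71415
g_1 = m₃ / m₂^(3/2) = 855.72302 / 809.71415 ≈ 1.0568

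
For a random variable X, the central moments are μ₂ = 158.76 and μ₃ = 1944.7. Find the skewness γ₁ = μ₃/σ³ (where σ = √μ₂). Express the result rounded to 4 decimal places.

0.9722

σ = √μ₂ = √158.76 = 12.60000
σ³ = μ₂^(3/2) = 2000.37600
γ₁ = μ₃/σ³ = 1944.7 / 2000.37600 ≈ 0.9722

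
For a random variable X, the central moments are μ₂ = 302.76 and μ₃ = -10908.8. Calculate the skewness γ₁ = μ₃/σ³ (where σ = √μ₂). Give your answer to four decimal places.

-2.0708

σ = √μ₂ = √302.76 = 17.40000
σ³ = μ₂^(3/2) = 5268.02400
γ₁ = μ₃/σ³ = -10908.8 / 5268.02400 ≈ -2.0708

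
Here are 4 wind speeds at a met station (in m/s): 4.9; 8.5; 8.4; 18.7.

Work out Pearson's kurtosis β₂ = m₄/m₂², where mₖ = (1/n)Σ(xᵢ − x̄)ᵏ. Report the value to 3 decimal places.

x̄ = 10.1250
Σ(xᵢ − x̄)² = 106.4475 ⇒ m₂ = 26.61187
Σ(xᵢ − x̄)⁴ = 6167.9042 ⇒ m₄ = 1541.97605
m₂² = 708.19189
β₂ = m₄/m₂² = 1541.97605 / 708.19189 ≈ 2.177

2.177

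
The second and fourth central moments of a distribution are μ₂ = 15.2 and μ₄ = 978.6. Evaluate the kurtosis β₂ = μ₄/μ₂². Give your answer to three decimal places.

μ₂² = 15.2² = 231.04000
μ₄/μ₂² = 978.6 / 231.04000 = 4.23563
β₂ ≈ 4.236

4.236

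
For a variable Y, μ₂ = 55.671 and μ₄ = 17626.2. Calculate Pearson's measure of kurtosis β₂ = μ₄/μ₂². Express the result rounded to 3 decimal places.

μ₂² = 55.671² = 3099.26024
μ₄/μ₂² = 17626.2 / 3099.26024 = 5.68723
β₂ ≈ 5.687

5.687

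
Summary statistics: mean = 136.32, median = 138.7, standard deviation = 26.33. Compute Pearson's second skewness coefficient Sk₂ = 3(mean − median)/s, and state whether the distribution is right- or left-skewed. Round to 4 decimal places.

Sk₂ = 3(136.32 − 138.7) / 26.33 = 3 × -2.3800 / 26.33
    = -7.1400 / 26.33 ≈ -0.2712
Sk₂ < 0 ⇒ mean < median ⇒ left-skewed (negative skew).

-0.2712, left-skewed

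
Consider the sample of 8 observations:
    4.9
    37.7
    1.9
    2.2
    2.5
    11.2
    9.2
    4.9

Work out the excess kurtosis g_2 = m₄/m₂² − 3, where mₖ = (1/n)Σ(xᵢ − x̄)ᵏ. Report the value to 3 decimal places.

x̄ = 9.3125
Σ(xᵢ − x̄)² = 1000.3088 ⇒ m₂ = 125.03859
Σ(xᵢ − x̄)⁴ = 657897.3247 ⇒ m₄ = 82237.16559
m₂² = 15634.64993
g_2 = m₄/m₂² − 3 = 5.25993 − 3 ≈ 2.260

2.260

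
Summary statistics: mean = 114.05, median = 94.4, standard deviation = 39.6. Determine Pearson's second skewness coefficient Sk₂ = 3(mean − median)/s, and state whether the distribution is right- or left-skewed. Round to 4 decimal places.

Sk₂ = 3(114.05 − 94.4) / 39.6 = 3 × 19.6500 / 39.6
    = 58.9500 / 39.6 ≈ 1.4886
Sk₂ > 0 ⇒ mean > median ⇒ right-skewed (positive skew).

1.4886, right-skewed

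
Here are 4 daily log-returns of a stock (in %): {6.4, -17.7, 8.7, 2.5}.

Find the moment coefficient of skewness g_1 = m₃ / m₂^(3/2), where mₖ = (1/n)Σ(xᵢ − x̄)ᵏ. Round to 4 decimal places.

x̄ = (6.4 - 17.7 + 8.7 + 2.5) / 4 = -0.0250
deviations (xᵢ − x̄): 6.4250, -17.6750, 8.7250, 2.5250
Σ(xᵢ − x̄)² = 436.1875 ⇒ m₂ = 436.1875/4 = 109.04688
Σ(xᵢ − x̄)³ = -4576.2469 ⇒ m₃ = -4576.2469/4 = -1144.06172
m₂^(3/2) = 109.04688^(1.5) = 1138.72757
g_1 = m₃ / m₂^(3/2) = -1144.06172 / 1138.72757 ≈ -1.0047

-1.0047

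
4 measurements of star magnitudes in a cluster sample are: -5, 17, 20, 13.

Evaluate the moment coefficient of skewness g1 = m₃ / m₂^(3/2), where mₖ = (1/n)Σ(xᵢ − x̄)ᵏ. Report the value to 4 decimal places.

-0.9369

x̄ = (-5 + 17 + 20 + 13) / 4 = 11.2500
deviations (xᵢ − x̄): -16.2500, 5.7500, 8.7500, 1.7500
Σ(xᵢ − x̄)² = 376.7500 ⇒ m₂ = 376.7500/4 = 94.18750
Σ(xᵢ − x̄)³ = -3425.6250 ⇒ m₃ = -3425.6250/4 = -856.40625
m₂^(3/2) = 94.18750^(1.5) = 914.09199
g1 = m₃ / m₂^(3/2) = -856.40625 / 914.09199 ≈ -0.9369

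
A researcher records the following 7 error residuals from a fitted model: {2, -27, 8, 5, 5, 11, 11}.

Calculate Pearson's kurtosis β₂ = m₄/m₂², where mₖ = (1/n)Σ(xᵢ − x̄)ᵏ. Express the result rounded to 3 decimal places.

x̄ = 2.1429
Σ(xᵢ − x̄)² = 1056.8571 ⇒ m₂ = 150.97959
Σ(xᵢ − x̄)⁴ = 734939.5627 ⇒ m₄ = 104991.36610
m₂² = 22794.83715
β₂ = m₄/m₂² = 104991.36610 / 22794.83715 ≈ 4.606

4.606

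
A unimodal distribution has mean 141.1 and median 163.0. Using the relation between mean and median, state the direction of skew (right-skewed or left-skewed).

left-skewed

mean − median = 141.1 − 163.0 = -21.9
mean < median ⇒ the longer tail is on the left ⇒ left-skewed (negatively skewed).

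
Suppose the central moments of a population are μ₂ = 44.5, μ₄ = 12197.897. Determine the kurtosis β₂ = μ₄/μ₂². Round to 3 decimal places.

6.160

μ₂² = 44.5² = 1980.25000
μ₄/μ₂² = 12197.897 / 1980.25000 = 6.15978
β₂ ≈ 6.160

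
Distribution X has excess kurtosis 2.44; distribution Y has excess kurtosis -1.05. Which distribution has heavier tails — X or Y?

Higher excess kurtosis ⇒ heavier tails relative to the normal distribution.
2.44 vs -1.05: the larger is 2.44, so X has heavier tails. (X is leptokurtic — heavier-than-normal tails; the other is platykurtic.)

X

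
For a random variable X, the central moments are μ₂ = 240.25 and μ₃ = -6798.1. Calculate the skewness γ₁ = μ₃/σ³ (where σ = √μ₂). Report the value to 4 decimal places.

-1.8255

σ = √μ₂ = √240.25 = 15.50000
σ³ = μ₂^(3/2) = 3723.87500
γ₁ = μ₃/σ³ = -6798.1 / 3723.87500 ≈ -1.8255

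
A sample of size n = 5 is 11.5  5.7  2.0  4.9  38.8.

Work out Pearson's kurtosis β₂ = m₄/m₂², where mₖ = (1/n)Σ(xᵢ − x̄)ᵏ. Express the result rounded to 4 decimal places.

x̄ = 12.5800
Σ(xᵢ − x̄)² = 906.9080 ⇒ m₂ = 181.38160
Σ(xᵢ − x̄)⁴ = 490890.8872 ⇒ m₄ = 98178.17744
m₂² = 32899.28482
β₂ = m₄/m₂² = 98178.17744 / 32899.28482 ≈ 2.9842

2.9842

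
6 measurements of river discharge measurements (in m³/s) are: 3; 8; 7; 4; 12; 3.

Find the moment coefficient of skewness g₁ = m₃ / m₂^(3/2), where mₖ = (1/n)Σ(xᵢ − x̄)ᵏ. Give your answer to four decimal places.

0.6470

x̄ = (3 + 8 + 7 + 4 + 12 + 3) / 6 = 6.1667
deviations (xᵢ − x̄): -3.1667, 1.8333, 0.8333, -2.1667, 5.8333, -3.1667
Σ(xᵢ − x̄)² = 62.8333 ⇒ m₂ = 62.8333/6 = 10.47222
Σ(xᵢ − x̄)³ = 131.5556 ⇒ m₃ = 131.5556/6 = 21.92593
m₂^(3/2) = 10.47222^(1.5) = 33.88896
g₁ = m₃ / m₂^(3/2) = 21.92593 / 33.88896 ≈ 0.6470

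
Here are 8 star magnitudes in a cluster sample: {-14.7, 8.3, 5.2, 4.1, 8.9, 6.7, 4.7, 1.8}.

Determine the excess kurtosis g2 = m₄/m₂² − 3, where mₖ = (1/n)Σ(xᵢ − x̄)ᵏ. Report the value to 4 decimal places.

2.1452

x̄ = 3.1250
Σ(xᵢ − x̄)² = 400.1350 ⇒ m₂ = 50.01688
Σ(xᵢ − x̄)⁴ = 102974.2383 ⇒ m₄ = 12871.77979
m₂² = 2501.68778
g2 = m₄/m₂² − 3 = 5.14524 − 3 ≈ 2.1452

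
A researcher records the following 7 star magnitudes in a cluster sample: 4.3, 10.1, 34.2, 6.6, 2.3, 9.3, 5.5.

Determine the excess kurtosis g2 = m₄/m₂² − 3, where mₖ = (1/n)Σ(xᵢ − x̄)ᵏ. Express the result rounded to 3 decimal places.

1.609

x̄ = 10.3286
Σ(xᵢ − x̄)² = 708.9743 ⇒ m₂ = 101.28204
Σ(xᵢ − x̄)⁴ = 330937.1198 ⇒ m₄ = 47276.73140
m₂² = 10258.05179
g2 = m₄/m₂² − 3 = 4.60874 − 3 ≈ 1.609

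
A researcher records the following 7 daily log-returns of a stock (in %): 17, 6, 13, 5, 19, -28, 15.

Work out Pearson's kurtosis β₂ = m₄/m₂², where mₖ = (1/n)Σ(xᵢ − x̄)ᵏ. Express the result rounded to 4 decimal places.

x̄ = 6.7143
Σ(xᵢ − x̄)² = 1573.4286 ⇒ m₂ = 224.77551
Σ(xᵢ − x̄)⁴ = 1492480.2274 ⇒ m₄ = 213211.46106
m₂² = 50524.02999
β₂ = m₄/m₂² = 213211.46106 / 50524.02999 ≈ 4.2200

4.2200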